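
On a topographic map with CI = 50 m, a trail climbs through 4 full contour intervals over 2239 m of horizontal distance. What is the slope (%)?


elevation change = 4 * 50 = 200 m
slope = 200 / 2239 * 100 = 8.9%

8.9%


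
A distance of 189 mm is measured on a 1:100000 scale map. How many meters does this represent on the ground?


ground = 189 mm * 100000 / 1000 = 18900.0 m

18900.0 m


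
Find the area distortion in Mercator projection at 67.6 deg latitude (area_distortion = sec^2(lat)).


area_distortion = 1/cos^2(67.6) = 6.886

6.886


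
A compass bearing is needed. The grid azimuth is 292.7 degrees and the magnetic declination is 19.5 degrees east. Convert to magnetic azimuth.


magnetic azimuth = grid azimuth - declination (east +ve)
mag_az = 292.7 - 19.5 = 273.2 degrees

273.2 degrees


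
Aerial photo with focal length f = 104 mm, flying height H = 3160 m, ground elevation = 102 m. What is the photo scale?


scale = f / (H - h) = 104 mm / 3058 m = 104 / 3058000 = 1:29404

1:29404


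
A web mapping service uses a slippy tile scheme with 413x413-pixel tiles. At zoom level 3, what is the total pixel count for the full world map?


tiles per axis = 2^3 = 8
total tiles = 8^2 = 64
pixels per axis = 8 * 413 = 3304
total pixels = 3304^2 = 10916416

10916416 pixels


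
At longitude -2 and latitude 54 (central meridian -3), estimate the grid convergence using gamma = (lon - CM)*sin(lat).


gamma = (-2 - -3) * sin(54) = 1 * 0.809017 = 0.809 degrees

0.809 degrees


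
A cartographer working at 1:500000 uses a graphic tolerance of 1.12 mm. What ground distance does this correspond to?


ground = 1.12 mm * 500000 / 1000 = 560.0 m

560.0 m


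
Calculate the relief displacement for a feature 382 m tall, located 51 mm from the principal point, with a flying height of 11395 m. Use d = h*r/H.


d = h * r / H = 382 * 51 / 11395 = 1.71 mm

1.71 mm


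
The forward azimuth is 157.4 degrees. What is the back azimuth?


back azimuth = (157.4 + 180) mod 360 = 337.4 degrees

337.4 degrees


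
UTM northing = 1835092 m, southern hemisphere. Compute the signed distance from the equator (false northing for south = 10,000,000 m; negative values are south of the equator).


For southern: actual = 1835092 - 10000000 = -8164908 m

-8164908 m


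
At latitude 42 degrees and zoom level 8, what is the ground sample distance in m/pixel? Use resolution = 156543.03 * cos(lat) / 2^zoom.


res = 156543.03 * cos(42) / 2^8 = 156543.03 * 0.74314483 / 256 = 454.43 m/pixel

454.43 m/pixel


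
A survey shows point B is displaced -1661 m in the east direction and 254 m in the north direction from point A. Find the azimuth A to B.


az = atan2(-1661, 254) = -81.3 deg
adjusted to 0-360: 278.7 degrees

278.7 degrees


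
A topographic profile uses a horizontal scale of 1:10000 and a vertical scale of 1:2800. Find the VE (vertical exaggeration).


VE = horizontal_scale / vertical_scale = 10000 / 2800 ≈ 3.6

3.6x


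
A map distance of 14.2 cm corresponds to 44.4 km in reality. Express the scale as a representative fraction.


ground = 44.4 km = 4440000 cm; RF denominator = ground / map = 4440000 / 14.2 ≈ 312676; RF = 1:312676

1:312676


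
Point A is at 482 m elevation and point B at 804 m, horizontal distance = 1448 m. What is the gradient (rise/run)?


gradient = (804 - 482) / 1448 = 322 / 1448 = 0.2224

0.2224


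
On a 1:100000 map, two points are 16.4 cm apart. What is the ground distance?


ground = 16.4 cm * 100000 / 100 = 16400.0 m = 16.4 km

16.4 km


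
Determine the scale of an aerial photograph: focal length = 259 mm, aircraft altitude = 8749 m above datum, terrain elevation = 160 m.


scale = f / (H - h) = 259 mm / 8589 m = 259 / 8589000 = 1:33162

1:33162


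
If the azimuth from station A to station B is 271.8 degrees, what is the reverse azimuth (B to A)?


back azimuth = (271.8 + 180) mod 360 = 91.8 degrees

91.8 degrees


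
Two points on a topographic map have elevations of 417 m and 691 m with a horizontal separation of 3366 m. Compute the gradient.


gradient = (691 - 417) / 3366 = 274 / 3366 = 0.0814

0.0814


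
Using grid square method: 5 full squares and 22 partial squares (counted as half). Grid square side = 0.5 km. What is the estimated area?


effective squares = 5 + 22 * 0.5 = 16.0
area = 16.0 * 0.25 = 4.0 km^2

4.0 km^2


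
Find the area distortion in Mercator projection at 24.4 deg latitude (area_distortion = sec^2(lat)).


area_distortion = 1/cos^2(24.4) = 1.206

1.206


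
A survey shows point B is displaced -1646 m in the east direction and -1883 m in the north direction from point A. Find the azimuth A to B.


az = atan2(-1646, -1883) = -138.8 deg
adjusted to 0-360: 221.2 degrees

221.2 degrees


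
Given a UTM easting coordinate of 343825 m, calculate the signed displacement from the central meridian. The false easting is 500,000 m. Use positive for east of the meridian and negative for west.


displacement = 343825 - 500000 = -156175 m

-156175 m


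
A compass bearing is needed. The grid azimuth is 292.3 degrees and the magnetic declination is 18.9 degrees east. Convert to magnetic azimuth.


magnetic azimuth = grid azimuth - declination (east +ve)
mag_az = 292.3 - 18.9 = 273.4 degrees

273.4 degrees


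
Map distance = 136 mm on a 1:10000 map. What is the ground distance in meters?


ground = 136 mm * 10000 / 1000 = 1360.0 m

1360.0 m


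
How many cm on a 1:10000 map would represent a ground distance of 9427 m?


map_cm = 9427 * 100 / 10000 = 94.27 cm

94.27 cm


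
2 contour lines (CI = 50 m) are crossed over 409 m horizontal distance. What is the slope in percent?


elevation change = 2 * 50 = 100 m
slope = 100 / 409 * 100 = 24.4%

24.4%


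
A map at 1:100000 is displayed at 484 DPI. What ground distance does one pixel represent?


pixel_cm = 2.54 / 484 ≈ 0.005248 cm
ground = pixel_cm * 100000 / 100 = 2.54 * 100000 / (484 * 100) = 254000 / 48400 ≈ 5.25 m

5.25 m


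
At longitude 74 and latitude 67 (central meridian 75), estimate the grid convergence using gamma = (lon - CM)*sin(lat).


gamma = (74 - 75) * sin(67) = -1 * 0.920505 = -0.921 degrees

-0.921 degrees


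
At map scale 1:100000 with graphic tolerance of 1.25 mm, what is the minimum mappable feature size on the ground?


ground = 1.25 mm * 100000 / 1000 = 125.0 m

125.0 m


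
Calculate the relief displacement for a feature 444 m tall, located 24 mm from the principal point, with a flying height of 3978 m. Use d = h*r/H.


d = h * r / H = 444 * 24 / 3978 = 2.68 mm

2.68 mm


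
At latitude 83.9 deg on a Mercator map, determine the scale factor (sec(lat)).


SF = 1 / cos(83.9) = 1 / 0.106264 = 9.411

9.411


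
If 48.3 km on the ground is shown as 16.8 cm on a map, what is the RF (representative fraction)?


ground = 48.3 km = 4830000 cm; RF denominator = ground / map = 4830000 / 16.8 = 287500; RF = 1:287500

1:287500


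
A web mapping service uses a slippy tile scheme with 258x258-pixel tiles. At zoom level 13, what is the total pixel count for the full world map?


tiles per axis = 2^13 = 8192
total tiles = 8192^2 = 67108864
pixels per axis = 8192 * 258 = 2113536
total pixels = 2113536^2 = 4467034423296

4467034423296 pixels


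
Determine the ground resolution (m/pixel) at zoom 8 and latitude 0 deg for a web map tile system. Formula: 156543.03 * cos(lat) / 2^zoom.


res = 156543.03 * cos(0) / 2^8 = 156543.03 * 1.0 / 256 = 611.5 m/pixel

611.5 m/pixel


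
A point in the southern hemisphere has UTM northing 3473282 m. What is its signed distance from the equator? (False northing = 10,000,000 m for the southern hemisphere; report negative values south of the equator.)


For southern: actual = 3473282 - 10000000 = -6526718 m

-6526718 m


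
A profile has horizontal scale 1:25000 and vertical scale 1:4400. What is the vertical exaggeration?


VE = horizontal_scale / vertical_scale = 25000 / 4400 ≈ 5.7

5.7x


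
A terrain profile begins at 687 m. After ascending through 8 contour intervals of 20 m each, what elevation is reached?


elevation = 687 + 8 * 20 = 847 m

847 m


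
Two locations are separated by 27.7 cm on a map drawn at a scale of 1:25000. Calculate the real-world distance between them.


ground = 27.7 cm * 25000 / 100 = 6925.0 m = 6.925 km

6.925 km


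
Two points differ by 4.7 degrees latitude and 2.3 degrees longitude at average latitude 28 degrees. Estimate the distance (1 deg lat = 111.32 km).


dlat_km = 4.7 * 111.32 = 523.204
dlon_km = 2.3 * 111.32 * cos(28) ≈ 226.066
dist = sqrt(523.204^2 + 226.066^2) ≈ 570.0 km

570.0 km


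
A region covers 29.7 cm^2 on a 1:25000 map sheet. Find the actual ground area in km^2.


ground_area = 29.7 * (25000/100)^2 = 1856250.0 m^2 = 1.85625 km^2 ≈ 1.856 km^2

1.856 km^2


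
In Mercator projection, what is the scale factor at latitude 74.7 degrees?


SF = 1 / cos(74.7) = 1 / 0.263873 = 3.79

3.79


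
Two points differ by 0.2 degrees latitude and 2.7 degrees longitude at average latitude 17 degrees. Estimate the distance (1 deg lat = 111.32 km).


dlat_km = 0.2 * 111.32 = 22.264
dlon_km = 2.7 * 111.32 * cos(17) ≈ 287.431
dist = sqrt(22.264^2 + 287.431^2) ≈ 288.3 km

288.3 km


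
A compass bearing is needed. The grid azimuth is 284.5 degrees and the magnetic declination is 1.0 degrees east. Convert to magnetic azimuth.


magnetic azimuth = grid azimuth - declination (east +ve)
mag_az = 284.5 - 1.0 = 283.5 degrees

283.5 degrees


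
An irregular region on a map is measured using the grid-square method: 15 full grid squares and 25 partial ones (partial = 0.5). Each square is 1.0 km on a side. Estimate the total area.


effective squares = 15 + 25 * 0.5 = 27.5
area = 27.5 * 1.0 = 27.5 km^2

27.5 km^2


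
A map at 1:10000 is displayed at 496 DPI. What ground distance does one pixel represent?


pixel_cm = 2.54 / 496 ≈ 0.005121 cm
ground = pixel_cm * 10000 / 100 = 2.54 * 10000 / (496 * 100) = 25400 / 49600 ≈ 0.51 m

0.51 m


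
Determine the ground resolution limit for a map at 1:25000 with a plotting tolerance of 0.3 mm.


ground = 0.3 mm * 25000 / 1000 = 7.5 m

7.5 m


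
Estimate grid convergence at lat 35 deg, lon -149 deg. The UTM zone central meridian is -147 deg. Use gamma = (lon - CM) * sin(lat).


gamma = (-149 - -147) * sin(35) = -2 * 0.573576 = -1.147 degrees

-1.147 degrees


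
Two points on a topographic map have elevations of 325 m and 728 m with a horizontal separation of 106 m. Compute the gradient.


gradient = (728 - 325) / 106 = 403 / 106 = 3.8019

3.8019


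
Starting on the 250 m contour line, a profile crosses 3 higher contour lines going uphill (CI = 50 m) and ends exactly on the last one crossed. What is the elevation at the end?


elevation = 250 + 3 * 50 = 400 m

400 m


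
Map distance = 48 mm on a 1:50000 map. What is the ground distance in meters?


ground = 48 mm * 50000 / 1000 = 2400.0 m

2400.0 m


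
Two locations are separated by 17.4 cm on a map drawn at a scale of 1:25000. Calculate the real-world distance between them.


ground = 17.4 cm * 25000 / 100 = 4350.0 m = 4.35 km

4.35 km


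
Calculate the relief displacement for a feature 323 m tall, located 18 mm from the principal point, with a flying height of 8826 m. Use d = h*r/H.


d = h * r / H = 323 * 18 / 8826 = 0.66 mm

0.66 mm


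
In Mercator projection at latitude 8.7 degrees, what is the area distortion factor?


area_distortion = 1/cos^2(8.7) = 1.023

1.023


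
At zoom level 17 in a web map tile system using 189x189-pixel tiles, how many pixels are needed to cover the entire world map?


tiles per axis = 2^17 = 131072
total tiles = 131072^2 = 17179869184
pixels per axis = 131072 * 189 = 24772608
total pixels = 24772608^2 = 613682107121664

613682107121664 pixels


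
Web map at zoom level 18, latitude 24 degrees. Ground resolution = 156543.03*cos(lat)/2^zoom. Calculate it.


res = 156543.03 * cos(24) / 2^18 = 156543.03 * 0.91354546 / 262144 = 0.55 m/pixel

0.55 m/pixel


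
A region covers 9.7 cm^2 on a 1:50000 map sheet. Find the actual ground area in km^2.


ground_area = 9.7 * (50000/100)^2 = 2425000.0 m^2 = 2.425 km^2

2.425 km^2


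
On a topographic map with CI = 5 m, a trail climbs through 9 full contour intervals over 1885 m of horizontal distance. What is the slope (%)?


elevation change = 9 * 5 = 45 m
slope = 45 / 1885 * 100 = 2.4%

2.4%


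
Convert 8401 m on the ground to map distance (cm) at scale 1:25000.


map_cm = 8401 * 100 / 25000 = 33.604 cm ≈ 33.6 cm

33.6 cm


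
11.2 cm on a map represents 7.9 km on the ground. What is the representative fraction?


ground = 7.9 km = 790000 cm; RF denominator = ground / map = 790000 / 11.2 ≈ 70536; RF = 1:70536

1:70536


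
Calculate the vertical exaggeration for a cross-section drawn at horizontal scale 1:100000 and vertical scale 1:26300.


VE = horizontal_scale / vertical_scale = 100000 / 26300 ≈ 3.8

3.8x


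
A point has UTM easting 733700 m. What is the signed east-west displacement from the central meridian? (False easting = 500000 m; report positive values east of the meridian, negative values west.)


displacement = 733700 - 500000 = 233700 m

233700 m


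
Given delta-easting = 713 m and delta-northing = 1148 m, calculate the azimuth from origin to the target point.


az = atan2(713, 1148) = 31.8 deg
adjusted to 0-360: 31.8 degrees

31.8 degrees


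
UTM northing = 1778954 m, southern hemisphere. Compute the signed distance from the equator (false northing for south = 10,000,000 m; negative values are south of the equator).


For southern: actual = 1778954 - 10000000 = -8221046 m

-8221046 m


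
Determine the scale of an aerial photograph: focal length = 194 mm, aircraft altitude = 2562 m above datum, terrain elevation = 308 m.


scale = f / (H - h) = 194 mm / 2254 m = 194 / 2254000 = 1:11619

1:11619


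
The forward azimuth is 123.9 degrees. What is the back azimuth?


back azimuth = (123.9 + 180) mod 360 = 303.9 degrees

303.9 degrees


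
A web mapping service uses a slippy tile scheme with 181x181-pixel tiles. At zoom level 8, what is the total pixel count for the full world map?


tiles per axis = 2^8 = 256
total tiles = 256^2 = 65536
pixels per axis = 256 * 181 = 46336
total pixels = 46336^2 = 2147024896

2147024896 pixels


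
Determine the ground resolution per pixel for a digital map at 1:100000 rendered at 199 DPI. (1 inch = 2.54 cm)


pixel_cm = 2.54 / 199 ≈ 0.012764 cm
ground = pixel_cm * 100000 / 100 = 2.54 * 100000 / (199 * 100) = 254000 / 19900 ≈ 12.76 m

12.76 m


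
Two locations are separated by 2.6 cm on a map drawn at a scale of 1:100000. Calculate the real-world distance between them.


ground = 2.6 cm * 100000 / 100 = 2600.0 m = 2.6 km

2.6 km


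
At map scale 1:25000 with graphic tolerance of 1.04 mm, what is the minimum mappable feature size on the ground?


ground = 1.04 mm * 25000 / 1000 = 26.0 m

26.0 m


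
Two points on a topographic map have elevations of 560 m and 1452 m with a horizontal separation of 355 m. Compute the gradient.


gradient = (1452 - 560) / 355 = 892 / 355 = 2.5127

2.5127


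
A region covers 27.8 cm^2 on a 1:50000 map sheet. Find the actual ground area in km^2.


ground_area = 27.8 * (50000/100)^2 = 6950000.0 m^2 = 6.95 km^2

6.95 km^2


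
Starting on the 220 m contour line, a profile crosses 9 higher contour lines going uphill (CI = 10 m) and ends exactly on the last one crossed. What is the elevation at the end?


elevation = 220 + 9 * 10 = 310 m

310 m


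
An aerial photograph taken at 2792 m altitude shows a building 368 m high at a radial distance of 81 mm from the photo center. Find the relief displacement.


d = h * r / H = 368 * 81 / 2792 = 10.68 mm

10.68 mm


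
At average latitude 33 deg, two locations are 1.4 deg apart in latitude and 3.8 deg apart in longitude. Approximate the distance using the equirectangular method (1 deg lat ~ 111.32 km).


dlat_km = 1.4 * 111.32 = 155.848
dlon_km = 3.8 * 111.32 * cos(33) ≈ 354.771
dist = sqrt(155.848^2 + 354.771^2) ≈ 387.5 km

387.5 km


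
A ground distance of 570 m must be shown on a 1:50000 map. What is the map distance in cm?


map_cm = 570 * 100 / 50000 = 1.14 cm

1.14 cm


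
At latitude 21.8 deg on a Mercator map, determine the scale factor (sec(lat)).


SF = 1 / cos(21.8) = 1 / 0.928486 = 1.077

1.077


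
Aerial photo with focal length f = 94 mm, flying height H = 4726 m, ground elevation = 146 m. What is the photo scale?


scale = f / (H - h) = 94 mm / 4580 m = 94 / 4580000 = 1:48723

1:48723


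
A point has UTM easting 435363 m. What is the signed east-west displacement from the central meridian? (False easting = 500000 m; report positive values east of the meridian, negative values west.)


displacement = 435363 - 500000 = -64637 m

-64637 m


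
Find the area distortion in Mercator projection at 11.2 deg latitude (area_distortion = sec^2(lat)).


area_distortion = 1/cos^2(11.2) = 1.039

1.039


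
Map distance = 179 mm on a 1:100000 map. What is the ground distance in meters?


ground = 179 mm * 100000 / 1000 = 17900.0 m

17900.0 m


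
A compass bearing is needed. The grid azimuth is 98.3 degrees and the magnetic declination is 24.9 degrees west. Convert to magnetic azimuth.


magnetic azimuth = grid azimuth - declination (east +ve)
mag_az = 98.3 - -24.9 = 123.2 degrees

123.2 degrees


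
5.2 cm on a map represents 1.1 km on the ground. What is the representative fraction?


ground = 1.1 km = 110000 cm; RF denominator = ground / map = 110000 / 5.2 ≈ 21154; RF = 1:21154

1:21154


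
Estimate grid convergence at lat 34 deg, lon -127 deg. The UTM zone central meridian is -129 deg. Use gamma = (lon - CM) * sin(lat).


gamma = (-127 - -129) * sin(34) = 2 * 0.559193 = 1.118 degrees

1.118 degrees


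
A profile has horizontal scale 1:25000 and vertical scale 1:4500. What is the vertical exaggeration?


VE = horizontal_scale / vertical_scale = 25000 / 4500 ≈ 5.6

5.6x


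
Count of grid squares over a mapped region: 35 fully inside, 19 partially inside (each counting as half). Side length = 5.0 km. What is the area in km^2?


effective squares = 35 + 19 * 0.5 = 44.5
area = 44.5 * 25.0 = 1112.5 km^2

1112.5 km^2


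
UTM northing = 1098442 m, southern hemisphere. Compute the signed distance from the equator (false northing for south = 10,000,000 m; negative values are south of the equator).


For southern: actual = 1098442 - 10000000 = -8901558 m

-8901558 m


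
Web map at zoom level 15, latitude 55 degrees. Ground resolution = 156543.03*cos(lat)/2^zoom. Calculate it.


res = 156543.03 * cos(55) / 2^15 = 156543.03 * 0.57357644 / 32768 = 2.74 m/pixel

2.74 m/pixel


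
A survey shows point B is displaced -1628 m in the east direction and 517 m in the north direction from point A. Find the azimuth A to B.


az = atan2(-1628, 517) = -72.4 deg
adjusted to 0-360: 287.6 degrees

287.6 degrees


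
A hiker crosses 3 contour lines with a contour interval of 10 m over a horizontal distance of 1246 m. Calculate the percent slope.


elevation change = 3 * 10 = 30 m
slope = 30 / 1246 * 100 = 2.4%

2.4%


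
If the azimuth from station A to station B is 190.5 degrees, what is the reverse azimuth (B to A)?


back azimuth = (190.5 + 180) mod 360 = 10.5 degrees

10.5 degrees


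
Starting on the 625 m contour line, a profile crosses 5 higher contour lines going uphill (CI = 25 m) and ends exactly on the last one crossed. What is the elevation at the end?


elevation = 625 + 5 * 25 = 750 m

750 m


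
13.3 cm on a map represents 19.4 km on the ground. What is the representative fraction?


ground = 19.4 km = 1940000 cm; RF denominator = ground / map = 1940000 / 13.3 ≈ 145865; RF = 1:145865

1:145865


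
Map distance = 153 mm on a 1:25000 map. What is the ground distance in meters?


ground = 153 mm * 25000 / 1000 = 3825.0 m

3825.0 m


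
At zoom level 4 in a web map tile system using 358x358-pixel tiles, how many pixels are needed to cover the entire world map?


tiles per axis = 2^4 = 16
total tiles = 16^2 = 256
pixels per axis = 16 * 358 = 5728
total pixels = 5728^2 = 32809984

32809984 pixels


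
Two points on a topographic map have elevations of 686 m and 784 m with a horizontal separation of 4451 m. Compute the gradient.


gradient = (784 - 686) / 4451 = 98 / 4451 = 0.022

0.022


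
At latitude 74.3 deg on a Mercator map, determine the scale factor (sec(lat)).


SF = 1 / cos(74.3) = 1 / 0.2706 = 3.695

3.695


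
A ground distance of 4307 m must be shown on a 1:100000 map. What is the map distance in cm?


map_cm = 4307 * 100 / 100000 = 4.307 cm ≈ 4.31 cm

4.31 cm


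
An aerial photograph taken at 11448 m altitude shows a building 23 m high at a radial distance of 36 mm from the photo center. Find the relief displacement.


d = h * r / H = 23 * 36 / 11448 = 0.07 mm

0.07 mm


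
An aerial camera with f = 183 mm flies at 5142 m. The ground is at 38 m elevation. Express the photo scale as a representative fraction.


scale = f / (H - h) = 183 mm / 5104 m = 183 / 5104000 = 1:27891

1:27891


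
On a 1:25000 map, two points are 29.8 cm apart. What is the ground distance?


ground = 29.8 cm * 25000 / 100 = 7450.0 m = 7.45 km

7.45 km


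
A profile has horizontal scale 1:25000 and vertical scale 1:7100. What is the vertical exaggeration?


VE = horizontal_scale / vertical_scale = 25000 / 7100 ≈ 3.5

3.5x


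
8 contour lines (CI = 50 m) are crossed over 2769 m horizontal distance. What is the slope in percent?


elevation change = 8 * 50 = 400 m
slope = 400 / 2769 * 100 = 14.4%

14.4%


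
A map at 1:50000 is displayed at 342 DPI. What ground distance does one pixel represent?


pixel_cm = 2.54 / 342 ≈ 0.007427 cm
ground = pixel_cm * 50000 / 100 = 2.54 * 50000 / (342 * 100) = 127000 / 34200 ≈ 3.71 m

3.71 m


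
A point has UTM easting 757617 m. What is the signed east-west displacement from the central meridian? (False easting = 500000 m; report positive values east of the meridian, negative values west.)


displacement = 757617 - 500000 = 257617 m

257617 m


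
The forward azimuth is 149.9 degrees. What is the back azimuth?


back azimuth = (149.9 + 180) mod 360 = 329.9 degrees

329.9 degrees


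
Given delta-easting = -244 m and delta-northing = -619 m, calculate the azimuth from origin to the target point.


az = atan2(-244, -619) = -158.5 deg
adjusted to 0-360: 201.5 degrees

201.5 degrees


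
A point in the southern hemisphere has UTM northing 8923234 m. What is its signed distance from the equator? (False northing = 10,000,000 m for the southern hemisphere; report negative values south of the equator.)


For southern: actual = 8923234 - 10000000 = -1076766 m

-1076766 m


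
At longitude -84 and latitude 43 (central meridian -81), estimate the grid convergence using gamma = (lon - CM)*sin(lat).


gamma = (-84 - -81) * sin(43) = -3 * 0.681998 = -2.046 degrees

-2.046 degrees


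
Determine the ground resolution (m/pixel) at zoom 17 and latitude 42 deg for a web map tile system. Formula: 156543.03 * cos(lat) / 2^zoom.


res = 156543.03 * cos(42) / 2^17 = 156543.03 * 0.74314483 / 131072 = 0.89 m/pixel

0.89 m/pixel


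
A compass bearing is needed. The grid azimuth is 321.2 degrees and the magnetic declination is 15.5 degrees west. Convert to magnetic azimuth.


magnetic azimuth = grid azimuth - declination (east +ve)
mag_az = 321.2 - -15.5 = 336.7 degrees

336.7 degrees


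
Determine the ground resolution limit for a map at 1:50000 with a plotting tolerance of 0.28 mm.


ground = 0.28 mm * 50000 / 1000 = 14.0 m

14.0 m


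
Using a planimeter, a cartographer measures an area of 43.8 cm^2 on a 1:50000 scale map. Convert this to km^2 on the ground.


ground_area = 43.8 * (50000/100)^2 = 10950000.0 m^2 = 10.95 km^2

10.95 km^2


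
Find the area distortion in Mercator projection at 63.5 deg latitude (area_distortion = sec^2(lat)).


area_distortion = 1/cos^2(63.5) = 5.023

5.023


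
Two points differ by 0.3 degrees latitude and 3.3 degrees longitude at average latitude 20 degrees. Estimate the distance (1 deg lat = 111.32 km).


dlat_km = 0.3 * 111.32 = 33.396
dlon_km = 3.3 * 111.32 * cos(20) ≈ 345.202
dist = sqrt(33.396^2 + 345.202^2) ≈ 346.8 km

346.8 km


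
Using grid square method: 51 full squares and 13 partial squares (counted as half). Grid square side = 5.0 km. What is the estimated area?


effective squares = 51 + 13 * 0.5 = 57.5
area = 57.5 * 25.0 = 1437.5 km^2

1437.5 km^2


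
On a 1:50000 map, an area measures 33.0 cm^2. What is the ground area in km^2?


ground_area = 33.0 * (50000/100)^2 = 8250000.0 m^2 = 8.25 km^2

8.25 km^2


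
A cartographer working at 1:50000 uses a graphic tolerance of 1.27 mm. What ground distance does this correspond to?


ground = 1.27 mm * 50000 / 1000 = 63.5 m

63.5 m


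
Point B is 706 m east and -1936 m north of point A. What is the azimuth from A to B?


az = atan2(706, -1936) = 160.0 deg
adjusted to 0-360: 160.0 degrees

160.0 degrees


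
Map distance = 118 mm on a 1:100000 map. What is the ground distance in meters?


ground = 118 mm * 100000 / 1000 = 11800.0 m

11800.0 m


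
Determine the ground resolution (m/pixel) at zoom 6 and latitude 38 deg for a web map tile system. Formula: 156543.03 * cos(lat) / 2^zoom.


res = 156543.03 * cos(38) / 2^6 = 156543.03 * 0.78801075 / 64 = 1927.46 m/pixel

1927.46 m/pixel


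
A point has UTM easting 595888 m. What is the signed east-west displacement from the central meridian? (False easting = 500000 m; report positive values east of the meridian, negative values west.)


displacement = 595888 - 500000 = 95888 m

95888 m


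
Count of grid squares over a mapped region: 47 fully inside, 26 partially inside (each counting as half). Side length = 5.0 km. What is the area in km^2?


effective squares = 47 + 26 * 0.5 = 60.0
area = 60.0 * 25.0 = 1500.0 km^2

1500.0 km^2


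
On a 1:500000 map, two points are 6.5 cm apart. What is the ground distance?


ground = 6.5 cm * 500000 / 100 = 32500.0 m = 32.5 km

32.5 km


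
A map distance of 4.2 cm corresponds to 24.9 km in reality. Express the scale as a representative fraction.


ground = 24.9 km = 2490000 cm; RF denominator = ground / map = 2490000 / 4.2 ≈ 592857; RF = 1:592857

1:592857


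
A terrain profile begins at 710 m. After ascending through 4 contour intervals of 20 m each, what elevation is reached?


elevation = 710 + 4 * 20 = 790 m

790 m


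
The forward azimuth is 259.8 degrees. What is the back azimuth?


back azimuth = (259.8 + 180) mod 360 = 79.8 degrees

79.8 degrees


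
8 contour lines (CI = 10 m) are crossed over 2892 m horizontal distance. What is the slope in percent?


elevation change = 8 * 10 = 80 m
slope = 80 / 2892 * 100 = 2.8%

2.8%


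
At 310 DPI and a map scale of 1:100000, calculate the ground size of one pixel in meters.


pixel_cm = 2.54 / 310 ≈ 0.008194 cm
ground = pixel_cm * 100000 / 100 = 2.54 * 100000 / (310 * 100) = 254000 / 31000 ≈ 8.19 m

8.19 m


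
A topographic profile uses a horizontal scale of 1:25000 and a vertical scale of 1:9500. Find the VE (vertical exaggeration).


VE = horizontal_scale / vertical_scale = 25000 / 9500 ≈ 2.6

2.6x


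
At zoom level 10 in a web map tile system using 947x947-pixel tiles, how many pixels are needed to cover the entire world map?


tiles per axis = 2^10 = 1024
total tiles = 1024^2 = 1048576
pixels per axis = 1024 * 947 = 969728
total pixels = 969728^2 = 940372393984

940372393984 pixels


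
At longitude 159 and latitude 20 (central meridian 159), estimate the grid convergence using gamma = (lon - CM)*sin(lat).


gamma = (159 - 159) * sin(20) = 0 * 0.34202 = 0.0 degrees

0.0 degrees


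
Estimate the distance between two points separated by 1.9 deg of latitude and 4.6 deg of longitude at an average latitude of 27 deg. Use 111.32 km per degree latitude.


dlat_km = 1.9 * 111.32 = 211.508
dlon_km = 4.6 * 111.32 * cos(27) ≈ 456.259
dist = sqrt(211.508^2 + 456.259^2) ≈ 502.9 km

502.9 km


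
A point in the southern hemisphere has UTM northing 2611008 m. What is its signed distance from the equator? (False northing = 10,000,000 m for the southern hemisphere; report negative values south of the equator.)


For southern: actual = 2611008 - 10000000 = -7388992 m

-7388992 m


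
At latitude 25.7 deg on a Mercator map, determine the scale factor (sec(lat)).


SF = 1 / cos(25.7) = 1 / 0.901077 = 1.11

1.11


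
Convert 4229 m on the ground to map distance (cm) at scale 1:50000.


map_cm = 4229 * 100 / 50000 = 8.458 cm ≈ 8.46 cm

8.46 cm


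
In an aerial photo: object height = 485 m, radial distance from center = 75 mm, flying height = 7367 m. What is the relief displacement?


d = h * r / H = 485 * 75 / 7367 = 4.94 mm

4.94 mm


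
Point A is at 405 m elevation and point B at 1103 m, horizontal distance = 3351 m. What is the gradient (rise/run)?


gradient = (1103 - 405) / 3351 = 698 / 3351 = 0.2083

0.2083


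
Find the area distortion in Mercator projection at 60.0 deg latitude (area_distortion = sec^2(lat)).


area_distortion = 1/cos^2(60.0) = 4.0

4.0


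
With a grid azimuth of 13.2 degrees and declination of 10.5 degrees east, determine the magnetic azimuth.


magnetic azimuth = grid azimuth - declination (east +ve)
mag_az = 13.2 - 10.5 = 2.7 degrees

2.7 degrees


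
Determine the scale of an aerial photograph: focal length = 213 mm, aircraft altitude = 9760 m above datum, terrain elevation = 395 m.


scale = f / (H - h) = 213 mm / 9365 m = 213 / 9365000 = 1:43967

1:43967


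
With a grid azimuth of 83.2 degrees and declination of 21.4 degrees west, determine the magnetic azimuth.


magnetic azimuth = grid azimuth - declination (east +ve)
mag_az = 83.2 - -21.4 = 104.6 degrees

104.6 degrees


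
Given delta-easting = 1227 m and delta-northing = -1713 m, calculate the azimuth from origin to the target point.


az = atan2(1227, -1713) = 144.4 deg
adjusted to 0-360: 144.4 degrees

144.4 degrees


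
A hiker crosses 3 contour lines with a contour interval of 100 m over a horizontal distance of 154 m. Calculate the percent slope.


elevation change = 3 * 100 = 300 m
slope = 300 / 154 * 100 = 194.8%

194.8%


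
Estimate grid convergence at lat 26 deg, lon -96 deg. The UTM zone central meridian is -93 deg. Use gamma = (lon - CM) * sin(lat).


gamma = (-96 - -93) * sin(26) = -3 * 0.438371 = -1.315 degrees

-1.315 degrees


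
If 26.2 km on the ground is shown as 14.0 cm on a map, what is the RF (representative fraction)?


ground = 26.2 km = 2620000 cm; RF denominator = ground / map = 2620000 / 14.0 ≈ 187143; RF = 1:187143

1:187143


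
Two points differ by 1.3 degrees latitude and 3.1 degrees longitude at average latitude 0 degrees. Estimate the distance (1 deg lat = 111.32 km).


dlat_km = 1.3 * 111.32 = 144.716
dlon_km = 3.1 * 111.32 * cos(0) ≈ 345.092
dist = sqrt(144.716^2 + 345.092^2) ≈ 374.2 km

374.2 km


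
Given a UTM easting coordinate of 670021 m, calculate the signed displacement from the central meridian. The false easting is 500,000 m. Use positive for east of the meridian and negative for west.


displacement = 670021 - 500000 = 170021 m

170021 m


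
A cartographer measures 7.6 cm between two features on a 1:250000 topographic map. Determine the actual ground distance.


ground = 7.6 cm * 250000 / 100 = 19000.0 m = 19.0 km

19.0 km


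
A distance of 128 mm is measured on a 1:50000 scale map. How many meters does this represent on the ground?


ground = 128 mm * 50000 / 1000 = 6400.0 m

6400.0 m


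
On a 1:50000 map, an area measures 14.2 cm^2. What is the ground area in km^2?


ground_area = 14.2 * (50000/100)^2 = 3550000.0 m^2 = 3.55 km^2

3.55 km^2


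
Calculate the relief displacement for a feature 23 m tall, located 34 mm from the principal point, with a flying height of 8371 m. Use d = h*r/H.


d = h * r / H = 23 * 34 / 8371 = 0.09 mm

0.09 mm


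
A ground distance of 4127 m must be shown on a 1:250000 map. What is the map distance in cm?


map_cm = 4127 * 100 / 250000 = 1.6508 cm ≈ 1.65 cm

1.65 cm


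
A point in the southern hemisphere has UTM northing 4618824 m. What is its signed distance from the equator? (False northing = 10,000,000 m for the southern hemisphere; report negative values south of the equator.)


For southern: actual = 4618824 - 10000000 = -5381176 m

-5381176 m


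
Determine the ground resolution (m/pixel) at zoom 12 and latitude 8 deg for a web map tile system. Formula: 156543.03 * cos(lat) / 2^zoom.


res = 156543.03 * cos(8) / 2^12 = 156543.03 * 0.99026807 / 4096 = 37.85 m/pixel

37.85 m/pixel


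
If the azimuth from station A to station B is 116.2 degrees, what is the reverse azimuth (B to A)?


back azimuth = (116.2 + 180) mod 360 = 296.2 degrees

296.2 degrees


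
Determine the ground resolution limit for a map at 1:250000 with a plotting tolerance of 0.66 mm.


ground = 0.66 mm * 250000 / 1000 = 165.0 m

165.0 m


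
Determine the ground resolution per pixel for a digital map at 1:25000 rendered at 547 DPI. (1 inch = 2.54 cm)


pixel_cm = 2.54 / 547 ≈ 0.004644 cm
ground = pixel_cm * 25000 / 100 = 2.54 * 25000 / (547 * 100) = 63500 / 54700 ≈ 1.16 m

1.16 m


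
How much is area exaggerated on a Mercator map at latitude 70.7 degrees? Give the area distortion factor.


area_distortion = 1/cos^2(70.7) = 9.154

9.154


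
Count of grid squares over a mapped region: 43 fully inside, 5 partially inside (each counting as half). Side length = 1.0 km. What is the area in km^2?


effective squares = 43 + 5 * 0.5 = 45.5
area = 45.5 * 1.0 = 45.5 km^2

45.5 km^2


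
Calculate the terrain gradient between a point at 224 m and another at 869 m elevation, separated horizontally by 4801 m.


gradient = (869 - 224) / 4801 = 645 / 4801 = 0.1343

0.1343


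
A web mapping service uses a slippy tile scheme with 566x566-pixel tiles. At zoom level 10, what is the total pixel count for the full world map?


tiles per axis = 2^10 = 1024
total tiles = 1024^2 = 1048576
pixels per axis = 1024 * 566 = 579584
total pixels = 579584^2 = 335917613056

335917613056 pixels


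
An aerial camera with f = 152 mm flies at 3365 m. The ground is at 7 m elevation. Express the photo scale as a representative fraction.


scale = f / (H - h) = 152 mm / 3358 m = 152 / 3358000 = 1:22092

1:22092


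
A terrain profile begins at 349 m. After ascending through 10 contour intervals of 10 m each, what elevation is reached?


elevation = 349 + 10 * 10 = 449 m

449 m


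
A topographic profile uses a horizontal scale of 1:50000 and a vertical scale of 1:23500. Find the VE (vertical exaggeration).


VE = horizontal_scale / vertical_scale = 50000 / 23500 ≈ 2.1

2.1x


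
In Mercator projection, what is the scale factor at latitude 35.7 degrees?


SF = 1 / cos(35.7) = 1 / 0.812084 = 1.231

1.231


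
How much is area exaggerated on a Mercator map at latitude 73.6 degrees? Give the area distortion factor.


area_distortion = 1/cos^2(73.6) = 12.544

12.544


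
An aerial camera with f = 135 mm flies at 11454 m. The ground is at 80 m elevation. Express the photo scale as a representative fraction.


scale = f / (H - h) = 135 mm / 11374 m = 135 / 11374000 = 1:84252

1:84252


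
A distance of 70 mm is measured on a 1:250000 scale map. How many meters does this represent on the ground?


ground = 70 mm * 250000 / 1000 = 17500.0 m

17500.0 m


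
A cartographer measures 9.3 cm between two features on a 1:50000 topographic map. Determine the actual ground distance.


ground = 9.3 cm * 50000 / 100 = 4650.0 m = 4.65 km

4.65 km


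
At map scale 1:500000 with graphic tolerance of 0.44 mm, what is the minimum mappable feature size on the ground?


ground = 0.44 mm * 500000 / 1000 = 220.0 m

220.0 m


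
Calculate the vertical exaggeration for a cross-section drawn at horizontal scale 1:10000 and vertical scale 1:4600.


VE = horizontal_scale / vertical_scale = 10000 / 4600 ≈ 2.2

2.2x


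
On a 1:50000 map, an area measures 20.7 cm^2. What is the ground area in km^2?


ground_area = 20.7 * (50000/100)^2 = 5175000.0 m^2 = 5.175 km^2

5.175 km^2


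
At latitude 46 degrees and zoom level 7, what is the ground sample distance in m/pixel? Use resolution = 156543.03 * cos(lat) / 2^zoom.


res = 156543.03 * cos(46) / 2^7 = 156543.03 * 0.69465837 / 128 = 849.56 m/pixel

849.56 m/pixel


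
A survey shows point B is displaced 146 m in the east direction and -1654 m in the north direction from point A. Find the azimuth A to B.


az = atan2(146, -1654) = 175.0 deg
adjusted to 0-360: 175.0 degrees

175.0 degrees


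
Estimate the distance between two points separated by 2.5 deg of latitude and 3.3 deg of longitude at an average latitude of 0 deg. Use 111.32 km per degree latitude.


dlat_km = 2.5 * 111.32 = 278.3
dlon_km = 3.3 * 111.32 * cos(0) ≈ 367.356
dist = sqrt(278.3^2 + 367.356^2) ≈ 460.9 km

460.9 km


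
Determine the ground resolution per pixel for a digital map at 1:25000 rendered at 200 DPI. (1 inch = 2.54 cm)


pixel_cm = 2.54 / 200 = 0.0127 cm
ground = pixel_cm * 25000 / 100 = 2.54 * 25000 / (200 * 100) = 63500 / 20000 ≈ 3.18 m

3.18 m


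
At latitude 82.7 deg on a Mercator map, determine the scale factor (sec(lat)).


SF = 1 / cos(82.7) = 1 / 0.127065 = 7.87

7.87


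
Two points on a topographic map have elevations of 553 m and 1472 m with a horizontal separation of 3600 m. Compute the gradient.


gradient = (1472 - 553) / 3600 = 919 / 3600 = 0.2553

0.2553


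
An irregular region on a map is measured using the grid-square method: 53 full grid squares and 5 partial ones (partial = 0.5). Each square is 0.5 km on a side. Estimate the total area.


effective squares = 53 + 5 * 0.5 = 55.5
area = 55.5 * 0.25 = 13.875 km^2

13.875 km^2


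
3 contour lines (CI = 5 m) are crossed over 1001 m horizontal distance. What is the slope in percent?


elevation change = 3 * 5 = 15 m
slope = 15 / 1001 * 100 = 1.5%

1.5%


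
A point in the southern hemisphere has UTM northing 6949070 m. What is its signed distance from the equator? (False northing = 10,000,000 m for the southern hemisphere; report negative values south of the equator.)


For southern: actual = 6949070 - 10000000 = -3050930 m

-3050930 m


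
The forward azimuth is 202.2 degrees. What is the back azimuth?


back azimuth = (202.2 + 180) mod 360 = 22.2 degrees

22.2 degrees


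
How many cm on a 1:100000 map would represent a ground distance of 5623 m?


map_cm = 5623 * 100 / 100000 = 5.623 cm ≈ 5.62 cm

5.62 cm


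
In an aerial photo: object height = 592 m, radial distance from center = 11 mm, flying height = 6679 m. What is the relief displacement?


d = h * r / H = 592 * 11 / 6679 = 0.97 mm

0.97 mm


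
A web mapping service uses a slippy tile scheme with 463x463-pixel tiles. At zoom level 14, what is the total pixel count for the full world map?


tiles per axis = 2^14 = 16384
total tiles = 16384^2 = 268435456
pixels per axis = 16384 * 463 = 7585792
total pixels = 7585792^2 = 57544240267264

57544240267264 pixels
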